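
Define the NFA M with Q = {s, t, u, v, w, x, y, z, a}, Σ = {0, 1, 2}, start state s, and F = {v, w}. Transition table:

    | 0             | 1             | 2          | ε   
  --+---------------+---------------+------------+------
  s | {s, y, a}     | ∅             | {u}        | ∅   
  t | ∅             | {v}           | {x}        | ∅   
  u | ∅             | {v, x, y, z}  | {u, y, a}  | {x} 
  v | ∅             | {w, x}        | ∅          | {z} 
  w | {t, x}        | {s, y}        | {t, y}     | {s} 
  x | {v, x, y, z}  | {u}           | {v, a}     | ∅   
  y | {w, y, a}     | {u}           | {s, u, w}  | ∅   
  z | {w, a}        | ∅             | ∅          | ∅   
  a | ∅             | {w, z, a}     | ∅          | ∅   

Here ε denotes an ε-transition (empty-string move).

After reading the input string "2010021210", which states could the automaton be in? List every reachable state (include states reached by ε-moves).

Start in {s}.
Read '2': s→{u}; union {u}; ε-closure = {u, x}.
Read '0': u→∅, x→{v, x, y, z}; now {v, x, y, z}.
Read '1': v→{w, x}, x→{u}, y→{u}, z→∅; union {u, w, x}; ε-closure = {s, u, w, x}.
Read '0': s→{s, y, a}, u→∅, w→{t, x}, x→{v, x, y, z}; now {s, t, v, x, y, z, a}.
Read '0': s→{s, y, a}, t→∅, v→∅, x→{v, x, y, z}, y→{w, y, a}, z→{w, a}, a→∅; now {s, v, w, x, y, z, a}.
Read '2': s→{u}, v→∅, w→{t, y}, x→{v, a}, y→{s, u, w}, z→∅, a→∅; union {s, t, u, v, w, y, a}; ε-closure = {s, t, u, v, w, x, y, z, a}.
Read '1': s→∅, t→{v}, u→{v, x, y, z}, v→{w, x}, w→{s, y}, x→{u}, y→{u}, z→∅, a→{w, z, a}; now {s, u, v, w, x, y, z, a}.
Read '2': s→{u}, u→{u, y, a}, v→∅, w→{t, y}, x→{v, a}, y→{s, u, w}, z→∅, a→∅; union {s, t, u, v, w, y, a}; ε-closure = {s, t, u, v, w, x, y, z, a}.
Read '1': s→∅, t→{v}, u→{v, x, y, z}, v→{w, x}, w→{s, y}, x→{u}, y→{u}, z→∅, a→{w, z, a}; now {s, u, v, w, x, y, z, a}.
Read '0': s→{s, y, a}, u→∅, v→∅, w→{t, x}, x→{v, x, y, z}, y→{w, y, a}, z→{w, a}, a→∅; now {s, t, v, w, x, y, z, a}.

{s, t, v, w, x, y, z, a}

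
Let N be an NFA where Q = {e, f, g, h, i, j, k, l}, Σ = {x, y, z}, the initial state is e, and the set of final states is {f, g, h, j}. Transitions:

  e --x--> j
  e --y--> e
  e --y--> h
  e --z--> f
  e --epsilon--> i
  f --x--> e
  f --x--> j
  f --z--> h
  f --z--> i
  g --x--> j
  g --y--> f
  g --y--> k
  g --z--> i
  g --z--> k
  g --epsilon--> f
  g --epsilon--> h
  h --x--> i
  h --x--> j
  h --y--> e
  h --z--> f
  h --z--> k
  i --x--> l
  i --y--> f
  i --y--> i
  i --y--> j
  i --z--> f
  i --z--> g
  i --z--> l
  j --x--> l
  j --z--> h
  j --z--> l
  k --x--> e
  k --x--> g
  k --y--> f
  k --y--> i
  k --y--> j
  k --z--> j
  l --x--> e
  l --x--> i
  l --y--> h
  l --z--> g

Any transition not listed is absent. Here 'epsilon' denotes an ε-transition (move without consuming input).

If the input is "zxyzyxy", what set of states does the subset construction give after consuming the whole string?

Start: ε-closure({e}) = {e, i}.
Read 'z': e→{f}, i→{f, g, l}; union {f, g, l}; ε-closure = {f, g, h, l}.
Read 'x': f→{e, j}, g→{j}, h→{i, j}, l→{e, i}; now {e, i, j}.
Read 'y': e→{e, h}, i→{f, i, j}, j→∅; now {e, f, h, i, j}.
Read 'z': e→{f}, f→{h, i}, h→{f, k}, i→{f, g, l}, j→{h, l}; now {f, g, h, i, k, l}.
Read 'y': f→∅, g→{f, k}, h→{e}, i→{f, i, j}, k→{f, i, j}, l→{h}; now {e, f, h, i, j, k}.
Read 'x': e→{j}, f→{e, j}, h→{i, j}, i→{l}, j→{l}, k→{e, g}; union {e, g, i, j, l}; ε-closure = {e, f, g, h, i, j, l}.
Read 'y': e→{e, h}, f→∅, g→{f, k}, h→{e}, i→{f, i, j}, j→∅, l→{h}; now {e, f, h, i, j, k}.

{e, f, h, i, j, k}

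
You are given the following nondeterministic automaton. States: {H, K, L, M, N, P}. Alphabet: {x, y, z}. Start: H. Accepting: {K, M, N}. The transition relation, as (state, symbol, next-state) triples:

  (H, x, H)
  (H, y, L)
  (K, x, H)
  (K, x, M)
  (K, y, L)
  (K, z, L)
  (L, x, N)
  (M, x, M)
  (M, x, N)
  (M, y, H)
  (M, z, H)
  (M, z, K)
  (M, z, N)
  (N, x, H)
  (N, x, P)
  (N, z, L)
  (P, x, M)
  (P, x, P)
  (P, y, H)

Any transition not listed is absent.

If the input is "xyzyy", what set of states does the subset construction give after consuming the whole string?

Start in {H}.
Read 'x': {H} → {H}.
Read 'y': {H} → {L}.
Read 'z': {L} → ∅.
The set is empty and remains empty for the remaining 2 symbols.

∅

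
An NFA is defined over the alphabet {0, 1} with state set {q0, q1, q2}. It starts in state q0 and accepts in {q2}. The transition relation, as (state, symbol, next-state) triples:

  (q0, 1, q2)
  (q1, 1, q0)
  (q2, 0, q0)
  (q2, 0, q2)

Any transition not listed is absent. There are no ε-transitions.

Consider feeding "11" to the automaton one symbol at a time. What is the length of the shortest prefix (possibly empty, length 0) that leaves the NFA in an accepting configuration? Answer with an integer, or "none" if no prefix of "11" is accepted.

Start in {q0}.
Read '1': {q0} → {q2}.
None of the earlier sets intersect F, but {q2} does.

1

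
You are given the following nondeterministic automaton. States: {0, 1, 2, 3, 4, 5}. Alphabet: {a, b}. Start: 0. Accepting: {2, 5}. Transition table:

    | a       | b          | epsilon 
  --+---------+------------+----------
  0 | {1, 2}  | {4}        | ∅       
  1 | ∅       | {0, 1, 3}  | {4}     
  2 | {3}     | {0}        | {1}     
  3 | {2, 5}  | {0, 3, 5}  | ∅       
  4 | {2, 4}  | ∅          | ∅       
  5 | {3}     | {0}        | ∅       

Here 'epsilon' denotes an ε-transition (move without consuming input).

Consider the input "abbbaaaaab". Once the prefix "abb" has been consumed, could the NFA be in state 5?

Yes

Start in {0}.
Read 'a': 0→{1, 2}; union {1, 2}; ε-closure = {1, 2, 4}.
Read 'b': 1→{0, 1, 3}, 2→{0}, 4→∅; union {0, 1, 3}; ε-closure = {0, 1, 3, 4}.
Read 'b': 0→{4}, 1→{0, 1, 3}, 3→{0, 3, 5}, 4→∅; now {0, 1, 3, 4, 5}.
State 5 is in {0, 1, 3, 4, 5}.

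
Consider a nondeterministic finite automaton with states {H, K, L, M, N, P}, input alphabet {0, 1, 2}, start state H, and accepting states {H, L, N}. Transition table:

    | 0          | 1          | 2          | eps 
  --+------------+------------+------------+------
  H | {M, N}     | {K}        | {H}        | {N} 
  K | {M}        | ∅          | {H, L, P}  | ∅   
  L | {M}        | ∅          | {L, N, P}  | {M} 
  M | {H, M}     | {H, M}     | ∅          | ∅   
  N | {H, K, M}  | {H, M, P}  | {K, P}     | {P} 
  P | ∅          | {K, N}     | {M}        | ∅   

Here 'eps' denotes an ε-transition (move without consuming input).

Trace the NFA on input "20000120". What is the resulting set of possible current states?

Start: ε-closure({H}) = {H, N, P}.
Read '2': {H, N, P} → {H, K, M, N, P}.
Read '0': {H, K, M, N, P} → {H, K, M, N, P}.
Read '0': {H, K, M, N, P} → {H, K, M, N, P}.
Read '0': {H, K, M, N, P} → {H, K, M, N, P}.
Read '0': {H, K, M, N, P} → {H, K, M, N, P}.
Read '1': {H, K, M, N, P} → {H, K, M, N, P}.
Read '2': {H, K, M, N, P} → {H, K, L, M, N, P}.
Read '0': {H, K, L, M, N, P} → {H, K, M, N, P}.

{H, K, M, N, P}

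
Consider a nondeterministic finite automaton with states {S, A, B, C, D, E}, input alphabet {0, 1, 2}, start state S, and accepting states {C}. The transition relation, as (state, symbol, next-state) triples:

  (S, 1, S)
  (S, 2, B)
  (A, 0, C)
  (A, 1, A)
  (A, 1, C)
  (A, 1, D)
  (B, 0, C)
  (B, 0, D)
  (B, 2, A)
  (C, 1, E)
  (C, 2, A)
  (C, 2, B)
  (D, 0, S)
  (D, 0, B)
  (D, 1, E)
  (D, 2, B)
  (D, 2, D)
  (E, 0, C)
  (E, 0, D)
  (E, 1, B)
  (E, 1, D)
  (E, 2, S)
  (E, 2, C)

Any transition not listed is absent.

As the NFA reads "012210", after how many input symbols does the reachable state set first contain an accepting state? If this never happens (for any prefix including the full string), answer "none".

Start in {S}.
Read '0': {S} → ∅.
The set is empty and remains empty for the remaining 5 symbols.
No reachable set along the way intersects F.

none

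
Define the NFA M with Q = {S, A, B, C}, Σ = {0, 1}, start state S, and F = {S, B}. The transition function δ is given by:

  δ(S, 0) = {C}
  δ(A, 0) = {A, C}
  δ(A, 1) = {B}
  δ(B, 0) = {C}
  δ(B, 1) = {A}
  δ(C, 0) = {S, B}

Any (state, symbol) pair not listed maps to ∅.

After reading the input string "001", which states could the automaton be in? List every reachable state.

Start in {S}.
Read '0': {S} → {C}.
Read '0': {C} → {S, B}.
Read '1': {S, B} → {A}.

{A}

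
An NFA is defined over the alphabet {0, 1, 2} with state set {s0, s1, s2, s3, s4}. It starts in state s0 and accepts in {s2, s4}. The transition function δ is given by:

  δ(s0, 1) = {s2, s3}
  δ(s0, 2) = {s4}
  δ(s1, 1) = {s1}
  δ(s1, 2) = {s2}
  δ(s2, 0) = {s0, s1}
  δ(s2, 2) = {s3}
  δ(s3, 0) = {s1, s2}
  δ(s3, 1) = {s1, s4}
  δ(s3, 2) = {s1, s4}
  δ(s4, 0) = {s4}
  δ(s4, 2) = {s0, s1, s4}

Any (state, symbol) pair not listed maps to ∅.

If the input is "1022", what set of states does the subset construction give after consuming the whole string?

{s0, s1, s3, s4}

Start in {s0}.
Read '1': s0→{s2, s3}; now {s2, s3}.
Read '0': s2→{s0, s1}, s3→{s1, s2}; now {s0, s1, s2}.
Read '2': s0→{s4}, s1→{s2}, s2→{s3}; now {s2, s3, s4}.
Read '2': s2→{s3}, s3→{s1, s4}, s4→{s0, s1, s4}; now {s0, s1, s3, s4}.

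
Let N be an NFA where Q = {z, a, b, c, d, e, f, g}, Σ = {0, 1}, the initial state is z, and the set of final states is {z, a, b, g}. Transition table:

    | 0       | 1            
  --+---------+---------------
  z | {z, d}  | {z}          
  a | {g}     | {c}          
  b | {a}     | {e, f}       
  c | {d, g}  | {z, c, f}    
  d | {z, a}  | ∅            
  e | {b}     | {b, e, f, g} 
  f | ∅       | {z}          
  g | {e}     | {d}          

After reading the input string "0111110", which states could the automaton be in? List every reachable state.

Start in {z}.
Read '0': z→{z, d}; now {z, d}.
Read '1': z→{z}, d→∅; now {z}.
Read '1': z→{z}; now {z}.
Read '1': z→{z}; now {z}.
Read '1': z→{z}; now {z}.
Read '1': z→{z}; now {z}.
Read '0': z→{z, d}; now {z, d}.

{z, d}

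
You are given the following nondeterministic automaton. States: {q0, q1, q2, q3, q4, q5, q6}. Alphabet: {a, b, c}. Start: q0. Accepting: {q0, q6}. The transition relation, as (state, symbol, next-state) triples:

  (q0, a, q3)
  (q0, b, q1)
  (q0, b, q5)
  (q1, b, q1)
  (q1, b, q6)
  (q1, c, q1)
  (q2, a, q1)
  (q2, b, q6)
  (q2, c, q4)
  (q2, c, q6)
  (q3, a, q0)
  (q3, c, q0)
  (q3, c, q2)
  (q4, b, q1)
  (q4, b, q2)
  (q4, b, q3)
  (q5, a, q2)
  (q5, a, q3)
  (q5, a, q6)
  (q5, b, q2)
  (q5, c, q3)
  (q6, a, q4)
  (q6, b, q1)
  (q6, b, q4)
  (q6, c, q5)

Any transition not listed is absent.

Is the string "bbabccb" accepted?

Start in {q0}.
Read 'b': q0→{q1, q5}; now {q1, q5}.
Read 'b': q1→{q1, q6}, q5→{q2}; now {q1, q2, q6}.
Read 'a': q1→∅, q2→{q1}, q6→{q4}; now {q1, q4}.
Read 'b': q1→{q1, q6}, q4→{q1, q2, q3}; now {q1, q2, q3, q6}.
Read 'c': q1→{q1}, q2→{q4, q6}, q3→{q0, q2}, q6→{q5}; now {q0, q1, q2, q4, q5, q6}.
Read 'c': q0→∅, q1→{q1}, q2→{q4, q6}, q4→∅, q5→{q3}, q6→{q5}; now {q1, q3, q4, q5, q6}.
Read 'b': q1→{q1, q6}, q3→∅, q4→{q1, q2, q3}, q5→{q2}, q6→{q1, q4}; now {q1, q2, q3, q4, q6}.
The final set {q1, q2, q3, q4, q6} contains the accepting state q6.

Yes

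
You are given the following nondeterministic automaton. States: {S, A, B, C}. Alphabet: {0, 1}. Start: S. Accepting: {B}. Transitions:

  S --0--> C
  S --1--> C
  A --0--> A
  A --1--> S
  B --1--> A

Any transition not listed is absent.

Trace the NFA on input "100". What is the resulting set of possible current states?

∅

Start in {S}.
Read '1': {S} → {C}.
Read '0': {C} → ∅.
The set is empty and remains empty for the remaining 1 symbol.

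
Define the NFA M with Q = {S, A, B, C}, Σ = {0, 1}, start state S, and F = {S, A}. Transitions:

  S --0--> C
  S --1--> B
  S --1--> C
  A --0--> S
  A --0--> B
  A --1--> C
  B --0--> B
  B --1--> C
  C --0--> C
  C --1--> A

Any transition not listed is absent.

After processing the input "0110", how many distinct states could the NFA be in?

Start in {S}.
Read '0': S→{C}; now {C}.
Read '1': C→{A}; now {A}.
Read '1': A→{C}; now {C}.
Read '0': C→{C}; now {C}.
That set has 1 state.

1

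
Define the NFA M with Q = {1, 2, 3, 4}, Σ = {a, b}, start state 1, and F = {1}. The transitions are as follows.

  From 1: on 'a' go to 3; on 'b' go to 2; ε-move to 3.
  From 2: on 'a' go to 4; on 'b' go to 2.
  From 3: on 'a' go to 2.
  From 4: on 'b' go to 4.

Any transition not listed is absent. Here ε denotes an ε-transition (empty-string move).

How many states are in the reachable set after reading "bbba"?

Start: ε-closure({1}) = {1, 3}.
Read 'b': 1→{2}, 3→∅; now {2}.
Read 'b': 2→{2}; now {2}.
Read 'b': 2→{2}; now {2}.
Read 'a': 2→{4}; now {4}.
That set has 1 state.

1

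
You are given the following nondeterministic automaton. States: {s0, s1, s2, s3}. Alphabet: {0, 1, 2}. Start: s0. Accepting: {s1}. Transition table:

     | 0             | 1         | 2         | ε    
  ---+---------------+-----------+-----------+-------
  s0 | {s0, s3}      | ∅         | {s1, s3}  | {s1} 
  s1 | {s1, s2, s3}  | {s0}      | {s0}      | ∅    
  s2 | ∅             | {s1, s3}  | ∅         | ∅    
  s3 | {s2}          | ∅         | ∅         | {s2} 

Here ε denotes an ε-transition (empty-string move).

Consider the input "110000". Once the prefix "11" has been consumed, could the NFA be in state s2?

Start: ε-closure({s0}) = {s0, s1}.
Read '1': s0→∅, s1→{s0}; union {s0}; ε-closure = {s0, s1}.
Read '1': s0→∅, s1→{s0}; union {s0}; ε-closure = {s0, s1}.
State s2 is not in {s0, s1}.

No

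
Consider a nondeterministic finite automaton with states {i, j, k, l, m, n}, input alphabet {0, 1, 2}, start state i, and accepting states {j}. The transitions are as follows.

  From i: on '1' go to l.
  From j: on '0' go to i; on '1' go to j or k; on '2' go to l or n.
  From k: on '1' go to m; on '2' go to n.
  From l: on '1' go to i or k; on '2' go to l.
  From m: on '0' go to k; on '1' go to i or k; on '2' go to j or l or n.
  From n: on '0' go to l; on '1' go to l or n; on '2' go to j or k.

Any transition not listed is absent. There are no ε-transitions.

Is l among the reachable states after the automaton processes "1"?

Start in {i}.
Read '1': i→{l}; now {l}.
State l is in {l}.

Yes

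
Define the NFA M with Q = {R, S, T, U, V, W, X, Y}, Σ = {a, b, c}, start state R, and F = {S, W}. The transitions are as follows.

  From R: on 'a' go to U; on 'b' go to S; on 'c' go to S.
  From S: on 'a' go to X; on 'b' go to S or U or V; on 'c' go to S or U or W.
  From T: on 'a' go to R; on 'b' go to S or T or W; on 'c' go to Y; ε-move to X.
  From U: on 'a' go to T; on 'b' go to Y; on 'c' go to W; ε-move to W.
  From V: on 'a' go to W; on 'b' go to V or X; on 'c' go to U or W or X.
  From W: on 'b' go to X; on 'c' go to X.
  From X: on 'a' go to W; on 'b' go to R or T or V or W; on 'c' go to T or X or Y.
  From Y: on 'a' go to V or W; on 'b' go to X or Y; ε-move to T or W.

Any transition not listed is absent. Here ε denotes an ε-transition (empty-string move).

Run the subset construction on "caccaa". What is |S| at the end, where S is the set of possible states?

Start in {R}.
Read 'c': R→{S}; now {S}.
Read 'a': S→{X}; now {X}.
Read 'c': X→{T, X, Y}; union {T, X, Y}; ε-closure = {T, W, X, Y}.
Read 'c': T→{Y}, W→{X}, X→{T, X, Y}, Y→∅; union {T, X, Y}; ε-closure = {T, W, X, Y}.
Read 'a': T→{R}, W→∅, X→{W}, Y→{V, W}; now {R, V, W}.
Read 'a': R→{U}, V→{W}, W→∅; now {U, W}.
That set has 2 states.

2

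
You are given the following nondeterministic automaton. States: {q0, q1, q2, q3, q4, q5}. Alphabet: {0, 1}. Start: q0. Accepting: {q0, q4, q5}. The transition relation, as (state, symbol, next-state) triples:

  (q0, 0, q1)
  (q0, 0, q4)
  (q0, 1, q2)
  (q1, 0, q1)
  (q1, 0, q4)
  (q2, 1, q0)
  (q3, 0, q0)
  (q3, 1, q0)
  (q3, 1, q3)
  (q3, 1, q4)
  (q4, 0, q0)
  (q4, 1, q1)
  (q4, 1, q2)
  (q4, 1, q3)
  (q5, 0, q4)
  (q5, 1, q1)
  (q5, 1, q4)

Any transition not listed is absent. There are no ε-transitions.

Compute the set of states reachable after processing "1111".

Start in {q0}.
Read '1': q0→{q2}; now {q2}.
Read '1': q2→{q0}; now {q0}.
Read '1': q0→{q2}; now {q2}.
Read '1': q2→{q0}; now {q0}.

{q0}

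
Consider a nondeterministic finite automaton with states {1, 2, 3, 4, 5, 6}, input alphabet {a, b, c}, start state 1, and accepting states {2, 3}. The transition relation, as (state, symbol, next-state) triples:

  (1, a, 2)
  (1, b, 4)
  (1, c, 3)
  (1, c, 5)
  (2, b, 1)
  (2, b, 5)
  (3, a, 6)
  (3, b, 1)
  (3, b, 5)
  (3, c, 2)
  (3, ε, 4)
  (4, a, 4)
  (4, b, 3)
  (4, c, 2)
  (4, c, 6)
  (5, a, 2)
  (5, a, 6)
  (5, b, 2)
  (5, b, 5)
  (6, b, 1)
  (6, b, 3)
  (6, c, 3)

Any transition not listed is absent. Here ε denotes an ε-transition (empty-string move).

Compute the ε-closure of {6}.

{6}

Begin with {6}.
No ε-moves leave this set, so the closure equals the set itself.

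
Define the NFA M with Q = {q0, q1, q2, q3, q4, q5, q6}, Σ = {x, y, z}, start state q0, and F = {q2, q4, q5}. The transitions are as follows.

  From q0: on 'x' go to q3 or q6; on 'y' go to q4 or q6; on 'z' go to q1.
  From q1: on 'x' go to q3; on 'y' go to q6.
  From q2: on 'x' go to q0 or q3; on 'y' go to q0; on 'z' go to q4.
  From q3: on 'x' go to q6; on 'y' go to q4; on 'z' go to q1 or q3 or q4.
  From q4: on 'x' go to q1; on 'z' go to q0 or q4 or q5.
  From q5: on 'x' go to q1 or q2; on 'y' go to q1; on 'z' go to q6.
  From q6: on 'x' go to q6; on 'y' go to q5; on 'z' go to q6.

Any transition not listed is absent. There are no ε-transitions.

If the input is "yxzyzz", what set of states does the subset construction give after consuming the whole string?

Start in {q0}.
Read 'y': q0→{q4, q6}; now {q4, q6}.
Read 'x': q4→{q1}, q6→{q6}; now {q1, q6}.
Read 'z': q1→∅, q6→{q6}; now {q6}.
Read 'y': q6→{q5}; now {q5}.
Read 'z': q5→{q6}; now {q6}.
Read 'z': q6→{q6}; now {q6}.

{q6}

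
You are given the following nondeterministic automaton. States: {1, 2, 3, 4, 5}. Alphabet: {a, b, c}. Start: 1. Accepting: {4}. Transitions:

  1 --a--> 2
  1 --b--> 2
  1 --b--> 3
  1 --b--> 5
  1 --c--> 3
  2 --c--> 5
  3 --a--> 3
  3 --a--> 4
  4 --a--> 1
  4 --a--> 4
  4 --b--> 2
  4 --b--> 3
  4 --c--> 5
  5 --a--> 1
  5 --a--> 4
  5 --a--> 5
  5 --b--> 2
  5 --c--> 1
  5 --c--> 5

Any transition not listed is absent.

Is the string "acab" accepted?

Start in {1}.
Read 'a': {1} → {2}.
Read 'c': {2} → {5}.
Read 'a': {5} → {1, 4, 5}.
Read 'b': {1, 4, 5} → {2, 3, 5}.
The final set {2, 3, 5} contains no accepting state.

No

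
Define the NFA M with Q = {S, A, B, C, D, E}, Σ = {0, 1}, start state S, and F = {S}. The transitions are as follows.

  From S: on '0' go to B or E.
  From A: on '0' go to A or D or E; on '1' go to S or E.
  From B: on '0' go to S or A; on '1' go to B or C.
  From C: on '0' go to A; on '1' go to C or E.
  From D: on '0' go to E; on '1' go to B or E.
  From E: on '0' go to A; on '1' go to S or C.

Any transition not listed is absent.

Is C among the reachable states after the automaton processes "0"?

No

Start in {S}.
Read '0': S→{B, E}; now {B, E}.
State C is not in {B, E}.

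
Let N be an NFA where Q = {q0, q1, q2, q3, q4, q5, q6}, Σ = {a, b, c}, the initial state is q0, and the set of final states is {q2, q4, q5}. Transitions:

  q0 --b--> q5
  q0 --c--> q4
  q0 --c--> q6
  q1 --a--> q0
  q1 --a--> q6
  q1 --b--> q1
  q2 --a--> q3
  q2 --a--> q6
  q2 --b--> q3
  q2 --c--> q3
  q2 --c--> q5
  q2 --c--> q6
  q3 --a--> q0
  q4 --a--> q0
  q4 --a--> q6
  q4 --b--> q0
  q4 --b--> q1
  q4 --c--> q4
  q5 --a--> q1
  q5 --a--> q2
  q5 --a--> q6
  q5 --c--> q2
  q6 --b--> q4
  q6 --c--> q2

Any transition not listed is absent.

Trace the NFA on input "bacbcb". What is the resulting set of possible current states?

{q0, q1}

Start in {q0}.
Read 'b': q0→{q5}; now {q5}.
Read 'a': q5→{q1, q2, q6}; now {q1, q2, q6}.
Read 'c': q1→∅, q2→{q3, q5, q6}, q6→{q2}; now {q2, q3, q5, q6}.
Read 'b': q2→{q3}, q3→∅, q5→∅, q6→{q4}; now {q3, q4}.
Read 'c': q3→∅, q4→{q4}; now {q4}.
Read 'b': q4→{q0, q1}; now {q0, q1}.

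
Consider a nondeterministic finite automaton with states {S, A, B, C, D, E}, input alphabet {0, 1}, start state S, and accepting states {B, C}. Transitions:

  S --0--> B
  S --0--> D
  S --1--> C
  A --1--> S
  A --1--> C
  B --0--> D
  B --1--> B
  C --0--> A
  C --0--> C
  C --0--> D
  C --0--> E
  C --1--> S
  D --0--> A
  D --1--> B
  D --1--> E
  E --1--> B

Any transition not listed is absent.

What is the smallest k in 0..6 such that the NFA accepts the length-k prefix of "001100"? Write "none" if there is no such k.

1

Start in {S}.
Read '0': S→{B, D}; now {B, D}.
None of the earlier sets intersect F, but {B, D} does.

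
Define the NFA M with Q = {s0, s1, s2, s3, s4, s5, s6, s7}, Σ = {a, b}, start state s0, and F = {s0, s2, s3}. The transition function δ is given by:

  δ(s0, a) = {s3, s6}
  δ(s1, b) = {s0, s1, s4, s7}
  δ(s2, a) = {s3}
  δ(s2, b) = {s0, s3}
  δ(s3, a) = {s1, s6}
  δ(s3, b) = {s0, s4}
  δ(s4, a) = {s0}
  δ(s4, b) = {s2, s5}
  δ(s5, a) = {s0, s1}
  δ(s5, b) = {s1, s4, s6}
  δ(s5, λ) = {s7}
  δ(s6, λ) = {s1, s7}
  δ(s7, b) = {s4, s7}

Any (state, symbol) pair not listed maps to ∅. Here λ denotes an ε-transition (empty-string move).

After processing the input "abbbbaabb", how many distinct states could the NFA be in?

Start in {s0}.
Read 'a': s0→{s3, s6}; union {s3, s6}; ε-closure = {s1, s3, s6, s7}.
Read 'b': s1→{s0, s1, s4, s7}, s3→{s0, s4}, s6→∅, s7→{s4, s7}; now {s0, s1, s4, s7}.
Read 'b': s0→∅, s1→{s0, s1, s4, s7}, s4→{s2, s5}, s7→{s4, s7}; now {s0, s1, s2, s4, s5, s7}.
Read 'b': s0→∅, s1→{s0, s1, s4, s7}, s2→{s0, s3}, s4→{s2, s5}, s5→{s1, s4, s6}, s7→{s4, s7}; now {s0, s1, s2, s3, s4, s5, s6, s7}.
Read 'b': s0→∅, s1→{s0, s1, s4, s7}, s2→{s0, s3}, s3→{s0, s4}, s4→{s2, s5}, s5→{s1, s4, s6}, s6→∅, s7→{s4, s7}; now {s0, s1, s2, s3, s4, s5, s6, s7}.
Read 'a': s0→{s3, s6}, s1→∅, s2→{s3}, s3→{s1, s6}, s4→{s0}, s5→{s0, s1}, s6→∅, s7→∅; union {s0, s1, s3, s6}; ε-closure = {s0, s1, s3, s6, s7}.
Read 'a': s0→{s3, s6}, s1→∅, s3→{s1, s6}, s6→∅, s7→∅; union {s1, s3, s6}; ε-closure = {s1, s3, s6, s7}.
Read 'b': s1→{s0, s1, s4, s7}, s3→{s0, s4}, s6→∅, s7→{s4, s7}; now {s0, s1, s4, s7}.
Read 'b': s0→∅, s1→{s0, s1, s4, s7}, s4→{s2, s5}, s7→{s4, s7}; now {s0, s1, s2, s4, s5, s7}.
That set has 6 states.

6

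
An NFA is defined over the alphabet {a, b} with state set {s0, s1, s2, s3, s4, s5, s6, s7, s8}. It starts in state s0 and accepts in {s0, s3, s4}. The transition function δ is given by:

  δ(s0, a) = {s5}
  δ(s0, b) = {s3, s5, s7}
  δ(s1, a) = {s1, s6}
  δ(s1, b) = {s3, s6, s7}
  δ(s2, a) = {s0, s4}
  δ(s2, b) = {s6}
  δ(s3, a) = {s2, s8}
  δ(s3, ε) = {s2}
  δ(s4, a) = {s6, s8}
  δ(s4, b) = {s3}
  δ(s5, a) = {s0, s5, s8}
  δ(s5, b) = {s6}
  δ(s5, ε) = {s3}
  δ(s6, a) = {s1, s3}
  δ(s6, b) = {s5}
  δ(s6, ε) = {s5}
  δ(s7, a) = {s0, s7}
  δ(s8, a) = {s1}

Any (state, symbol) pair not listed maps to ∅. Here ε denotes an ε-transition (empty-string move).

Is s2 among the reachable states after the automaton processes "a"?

Yes

Start in {s0}.
Read 'a': {s0} → {s2, s3, s5}.
State s2 is in {s2, s3, s5}.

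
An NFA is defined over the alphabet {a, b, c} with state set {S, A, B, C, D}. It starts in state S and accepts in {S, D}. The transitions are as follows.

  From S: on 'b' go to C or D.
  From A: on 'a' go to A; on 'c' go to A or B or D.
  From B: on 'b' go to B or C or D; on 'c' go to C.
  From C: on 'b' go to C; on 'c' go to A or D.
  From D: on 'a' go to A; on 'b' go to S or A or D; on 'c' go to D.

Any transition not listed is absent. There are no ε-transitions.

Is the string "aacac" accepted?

Start in {S}.
Read 'a': S→∅; now ∅.
The set is empty and remains empty for the remaining 4 symbols.
The final set ∅ contains no accepting state.

No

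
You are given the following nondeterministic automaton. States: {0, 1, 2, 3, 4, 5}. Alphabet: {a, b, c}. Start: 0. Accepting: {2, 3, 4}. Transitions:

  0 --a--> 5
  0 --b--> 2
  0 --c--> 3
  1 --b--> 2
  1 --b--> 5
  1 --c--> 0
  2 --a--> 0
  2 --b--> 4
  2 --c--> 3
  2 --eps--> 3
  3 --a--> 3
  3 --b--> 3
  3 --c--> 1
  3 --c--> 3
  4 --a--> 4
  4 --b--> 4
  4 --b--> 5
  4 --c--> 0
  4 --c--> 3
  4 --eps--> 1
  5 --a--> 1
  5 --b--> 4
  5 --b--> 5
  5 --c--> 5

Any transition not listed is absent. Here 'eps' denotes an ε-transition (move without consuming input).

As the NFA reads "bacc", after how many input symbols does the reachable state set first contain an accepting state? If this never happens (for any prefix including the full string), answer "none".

1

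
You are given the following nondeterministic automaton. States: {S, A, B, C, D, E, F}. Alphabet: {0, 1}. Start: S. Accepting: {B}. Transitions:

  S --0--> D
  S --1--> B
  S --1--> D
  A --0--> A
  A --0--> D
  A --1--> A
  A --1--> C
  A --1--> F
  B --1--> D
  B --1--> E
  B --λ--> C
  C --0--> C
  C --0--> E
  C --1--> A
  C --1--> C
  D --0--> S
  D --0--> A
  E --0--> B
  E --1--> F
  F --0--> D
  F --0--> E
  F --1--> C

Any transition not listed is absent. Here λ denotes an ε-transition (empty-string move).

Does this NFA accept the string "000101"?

Start in {S}.
Read '0': {S} → {D}.
Read '0': {D} → {S, A}.
Read '0': {S, A} → {A, D}.
Read '1': {A, D} → {A, C, F}.
Read '0': {A, C, F} → {A, C, D, E}.
Read '1': {A, C, D, E} → {A, C, F}.
The final set {A, C, F} contains no accepting state.

No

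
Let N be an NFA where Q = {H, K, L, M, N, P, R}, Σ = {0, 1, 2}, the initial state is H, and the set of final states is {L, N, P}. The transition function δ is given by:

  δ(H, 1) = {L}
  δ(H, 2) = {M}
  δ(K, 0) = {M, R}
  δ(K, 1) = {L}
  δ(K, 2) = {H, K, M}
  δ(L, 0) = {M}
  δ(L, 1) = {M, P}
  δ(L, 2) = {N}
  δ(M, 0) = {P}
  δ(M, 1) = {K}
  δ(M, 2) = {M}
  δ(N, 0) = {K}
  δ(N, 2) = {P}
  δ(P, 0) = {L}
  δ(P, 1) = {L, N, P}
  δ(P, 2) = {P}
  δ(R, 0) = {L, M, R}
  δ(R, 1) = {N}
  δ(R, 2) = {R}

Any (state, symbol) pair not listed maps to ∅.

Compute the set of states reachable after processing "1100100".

Start in {H}.
Read '1': {H} → {L}.
Read '1': {L} → {M, P}.
Read '0': {M, P} → {L, P}.
Read '0': {L, P} → {L, M}.
Read '1': {L, M} → {K, M, P}.
Read '0': {K, M, P} → {L, M, P, R}.
Read '0': {L, M, P, R} → {L, M, P, R}.

{L, M, P, R}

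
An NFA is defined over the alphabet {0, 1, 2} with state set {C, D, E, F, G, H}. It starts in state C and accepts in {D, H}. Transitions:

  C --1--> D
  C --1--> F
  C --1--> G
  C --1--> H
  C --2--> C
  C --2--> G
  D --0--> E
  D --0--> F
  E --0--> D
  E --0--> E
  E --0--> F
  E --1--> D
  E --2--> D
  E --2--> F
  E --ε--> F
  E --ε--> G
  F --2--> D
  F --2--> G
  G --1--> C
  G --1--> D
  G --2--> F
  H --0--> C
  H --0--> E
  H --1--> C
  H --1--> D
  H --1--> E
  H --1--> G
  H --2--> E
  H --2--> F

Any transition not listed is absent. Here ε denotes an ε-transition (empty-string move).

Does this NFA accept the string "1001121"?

Yes

Start in {C}.
Read '1': {C} → {D, F, G, H}.
Read '0': {D, F, G, H} → {C, E, F, G}.
Read '0': {C, E, F, G} → {D, E, F, G}.
Read '1': {D, E, F, G} → {C, D}.
Read '1': {C, D} → {D, F, G, H}.
Read '2': {D, F, G, H} → {D, E, F, G}.
Read '1': {D, E, F, G} → {C, D}.
The final set {C, D} contains the accepting state D.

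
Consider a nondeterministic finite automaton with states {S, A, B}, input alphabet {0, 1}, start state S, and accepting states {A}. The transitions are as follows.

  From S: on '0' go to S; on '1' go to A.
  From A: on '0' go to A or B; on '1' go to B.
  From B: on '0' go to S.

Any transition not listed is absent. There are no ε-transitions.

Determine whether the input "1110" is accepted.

No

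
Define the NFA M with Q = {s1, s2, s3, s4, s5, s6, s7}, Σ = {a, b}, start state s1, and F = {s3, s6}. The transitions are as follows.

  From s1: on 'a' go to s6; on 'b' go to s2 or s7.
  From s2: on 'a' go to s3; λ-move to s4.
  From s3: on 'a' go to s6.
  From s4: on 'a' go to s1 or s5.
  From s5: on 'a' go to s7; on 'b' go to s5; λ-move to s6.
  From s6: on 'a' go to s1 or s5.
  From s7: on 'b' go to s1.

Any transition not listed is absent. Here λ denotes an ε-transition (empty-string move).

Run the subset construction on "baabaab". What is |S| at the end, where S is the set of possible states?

6

Start in {s1}.
Read 'b': s1→{s2, s7}; union {s2, s7}; ε-closure = {s2, s4, s7}.
Read 'a': s2→{s3}, s4→{s1, s5}, s7→∅; union {s1, s3, s5}; ε-closure = {s1, s3, s5, s6}.
Read 'a': s1→{s6}, s3→{s6}, s5→{s7}, s6→{s1, s5}; now {s1, s5, s6, s7}.
Read 'b': s1→{s2, s7}, s5→{s5}, s6→∅, s7→{s1}; union {s1, s2, s5, s7}; ε-closure = {s1, s2, s4, s5, s6, s7}.
Read 'a': s1→{s6}, s2→{s3}, s4→{s1, s5}, s5→{s7}, s6→{s1, s5}, s7→∅; now {s1, s3, s5, s6, s7}.
Read 'a': s1→{s6}, s3→{s6}, s5→{s7}, s6→{s1, s5}, s7→∅; now {s1, s5, s6, s7}.
Read 'b': s1→{s2, s7}, s5→{s5}, s6→∅, s7→{s1}; union {s1, s2, s5, s7}; ε-closure = {s1, s2, s4, s5, s6, s7}.
That set has 6 states.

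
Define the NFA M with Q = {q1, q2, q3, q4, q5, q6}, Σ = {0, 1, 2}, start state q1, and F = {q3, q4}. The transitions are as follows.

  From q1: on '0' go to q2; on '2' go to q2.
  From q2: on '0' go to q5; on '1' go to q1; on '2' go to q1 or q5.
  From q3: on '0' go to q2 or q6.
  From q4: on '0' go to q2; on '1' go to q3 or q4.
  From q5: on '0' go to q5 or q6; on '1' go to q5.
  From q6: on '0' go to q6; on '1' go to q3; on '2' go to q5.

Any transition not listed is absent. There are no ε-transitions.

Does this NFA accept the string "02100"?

No

Start in {q1}.
Read '0': q1→{q2}; now {q2}.
Read '2': q2→{q1, q5}; now {q1, q5}.
Read '1': q1→∅, q5→{q5}; now {q5}.
Read '0': q5→{q5, q6}; now {q5, q6}.
Read '0': q5→{q5, q6}, q6→{q6}; now {q5, q6}.
The final set {q5, q6} contains no accepting state.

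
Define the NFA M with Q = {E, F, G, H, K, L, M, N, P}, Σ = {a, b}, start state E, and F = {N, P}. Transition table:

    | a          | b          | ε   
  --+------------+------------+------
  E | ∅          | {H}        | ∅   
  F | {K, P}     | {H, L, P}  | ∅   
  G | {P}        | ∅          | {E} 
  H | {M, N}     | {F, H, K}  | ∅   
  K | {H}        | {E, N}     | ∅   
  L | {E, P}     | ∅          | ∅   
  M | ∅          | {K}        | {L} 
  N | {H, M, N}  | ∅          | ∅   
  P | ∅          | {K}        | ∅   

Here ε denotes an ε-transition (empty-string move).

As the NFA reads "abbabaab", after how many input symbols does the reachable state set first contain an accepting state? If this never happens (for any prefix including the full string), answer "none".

Start in {E}.
Read 'a': E→∅; now ∅.
The set is empty and remains empty for the remaining 7 symbols.
No reachable set along the way intersects F.

none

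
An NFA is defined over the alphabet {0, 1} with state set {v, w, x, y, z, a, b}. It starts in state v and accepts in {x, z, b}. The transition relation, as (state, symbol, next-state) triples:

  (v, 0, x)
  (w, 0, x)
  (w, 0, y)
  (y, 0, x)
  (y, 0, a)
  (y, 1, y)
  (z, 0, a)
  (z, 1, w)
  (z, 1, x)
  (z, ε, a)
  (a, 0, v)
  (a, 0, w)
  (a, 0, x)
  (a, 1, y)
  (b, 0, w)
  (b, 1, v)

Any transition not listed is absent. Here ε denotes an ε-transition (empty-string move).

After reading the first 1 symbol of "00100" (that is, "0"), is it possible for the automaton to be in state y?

Start in {v}.
Read '0': v→{x}; now {x}.
State y is not in {x}.

No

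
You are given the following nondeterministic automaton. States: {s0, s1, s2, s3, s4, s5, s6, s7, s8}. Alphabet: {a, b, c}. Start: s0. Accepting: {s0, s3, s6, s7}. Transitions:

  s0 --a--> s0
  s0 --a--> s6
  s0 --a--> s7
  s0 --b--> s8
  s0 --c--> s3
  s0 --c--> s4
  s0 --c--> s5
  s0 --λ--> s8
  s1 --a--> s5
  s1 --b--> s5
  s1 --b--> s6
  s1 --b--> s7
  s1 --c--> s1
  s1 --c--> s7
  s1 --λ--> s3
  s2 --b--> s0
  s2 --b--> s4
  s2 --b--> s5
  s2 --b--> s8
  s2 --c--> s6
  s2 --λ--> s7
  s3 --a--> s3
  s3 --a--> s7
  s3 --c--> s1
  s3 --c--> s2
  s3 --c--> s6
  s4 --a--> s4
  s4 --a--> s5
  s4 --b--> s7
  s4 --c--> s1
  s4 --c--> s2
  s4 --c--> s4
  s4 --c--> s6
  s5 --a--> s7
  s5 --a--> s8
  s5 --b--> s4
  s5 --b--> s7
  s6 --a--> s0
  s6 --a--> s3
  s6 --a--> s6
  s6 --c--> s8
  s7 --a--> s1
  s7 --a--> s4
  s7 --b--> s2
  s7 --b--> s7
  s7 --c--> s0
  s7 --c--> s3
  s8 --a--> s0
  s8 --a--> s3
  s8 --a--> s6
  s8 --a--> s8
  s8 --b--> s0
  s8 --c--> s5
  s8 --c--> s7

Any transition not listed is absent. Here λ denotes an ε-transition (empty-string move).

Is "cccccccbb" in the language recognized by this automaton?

Yes

Start: ε-closure({s0}) = {s0, s8}.
Read 'c': s0→{s3, s4, s5}, s8→{s5, s7}; now {s3, s4, s5, s7}.
Read 'c': s3→{s1, s2, s6}, s4→{s1, s2, s4, s6}, s5→∅, s7→{s0, s3}; union {s0, s1, s2, s3, s4, s6}; ε-closure = {s0, s1, s2, s3, s4, s6, s7, s8}.
Read 'c': s0→{s3, s4, s5}, s1→{s1, s7}, s2→{s6}, s3→{s1, s2, s6}, s4→{s1, s2, s4, s6}, s6→{s8}, s7→{s0, s3}, s8→{s5, s7}; now {s0, s1, s2, s3, s4, s5, s6, s7, s8}.
Read 'c': s0→{s3, s4, s5}, s1→{s1, s7}, s2→{s6}, s3→{s1, s2, s6}, s4→{s1, s2, s4, s6}, s5→∅, s6→{s8}, s7→{s0, s3}, s8→{s5, s7}; now {s0, s1, s2, s3, s4, s5, s6, s7, s8}.
Read 'c': s0→{s3, s4, s5}, s1→{s1, s7}, s2→{s6}, s3→{s1, s2, s6}, s4→{s1, s2, s4, s6}, s5→∅, s6→{s8}, s7→{s0, s3}, s8→{s5, s7}; now {s0, s1, s2, s3, s4, s5, s6, s7, s8}.
Read 'c': s0→{s3, s4, s5}, s1→{s1, s7}, s2→{s6}, s3→{s1, s2, s6}, s4→{s1, s2, s4, s6}, s5→∅, s6→{s8}, s7→{s0, s3}, s8→{s5, s7}; now {s0, s1, s2, s3, s4, s5, s6, s7, s8}.
Read 'c': s0→{s3, s4, s5}, s1→{s1, s7}, s2→{s6}, s3→{s1, s2, s6}, s4→{s1, s2, s4, s6}, s5→∅, s6→{s8}, s7→{s0, s3}, s8→{s5, s7}; now {s0, s1, s2, s3, s4, s5, s6, s7, s8}.
Read 'b': s0→{s8}, s1→{s5, s6, s7}, s2→{s0, s4, s5, s8}, s3→∅, s4→{s7}, s5→{s4, s7}, s6→∅, s7→{s2, s7}, s8→{s0}; now {s0, s2, s4, s5, s6, s7, s8}.
Read 'b': s0→{s8}, s2→{s0, s4, s5, s8}, s4→{s7}, s5→{s4, s7}, s6→∅, s7→{s2, s7}, s8→{s0}; now {s0, s2, s4, s5, s7, s8}.
The final set {s0, s2, s4, s5, s7, s8} contains the accepting states s0, s7.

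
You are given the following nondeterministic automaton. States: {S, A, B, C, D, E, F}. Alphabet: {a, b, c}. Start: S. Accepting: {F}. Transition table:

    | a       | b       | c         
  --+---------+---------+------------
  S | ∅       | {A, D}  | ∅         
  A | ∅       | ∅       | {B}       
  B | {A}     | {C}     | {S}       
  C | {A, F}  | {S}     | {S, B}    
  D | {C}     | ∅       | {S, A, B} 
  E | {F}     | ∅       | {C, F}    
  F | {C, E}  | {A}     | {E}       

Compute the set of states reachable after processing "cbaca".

∅

Start in {S}.
Read 'c': {S} → ∅.
The set is empty and remains empty for the remaining 4 symbols.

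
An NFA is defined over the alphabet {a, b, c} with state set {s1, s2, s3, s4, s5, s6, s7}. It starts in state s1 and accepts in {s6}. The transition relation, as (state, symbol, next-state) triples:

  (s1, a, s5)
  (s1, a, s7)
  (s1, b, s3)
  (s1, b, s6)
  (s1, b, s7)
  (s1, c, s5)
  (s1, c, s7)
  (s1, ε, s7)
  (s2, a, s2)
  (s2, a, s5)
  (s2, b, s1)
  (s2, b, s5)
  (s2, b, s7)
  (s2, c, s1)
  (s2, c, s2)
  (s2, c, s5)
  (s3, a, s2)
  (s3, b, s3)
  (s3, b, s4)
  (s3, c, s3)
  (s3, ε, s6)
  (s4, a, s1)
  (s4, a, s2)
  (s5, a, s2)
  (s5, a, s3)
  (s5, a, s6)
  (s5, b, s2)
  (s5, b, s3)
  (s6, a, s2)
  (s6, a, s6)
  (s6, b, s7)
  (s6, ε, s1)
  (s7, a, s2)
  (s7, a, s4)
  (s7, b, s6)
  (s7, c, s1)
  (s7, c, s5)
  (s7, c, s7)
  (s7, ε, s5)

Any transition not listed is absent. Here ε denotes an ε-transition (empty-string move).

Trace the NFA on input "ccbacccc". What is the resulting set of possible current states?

{s1, s2, s3, s5, s6, s7}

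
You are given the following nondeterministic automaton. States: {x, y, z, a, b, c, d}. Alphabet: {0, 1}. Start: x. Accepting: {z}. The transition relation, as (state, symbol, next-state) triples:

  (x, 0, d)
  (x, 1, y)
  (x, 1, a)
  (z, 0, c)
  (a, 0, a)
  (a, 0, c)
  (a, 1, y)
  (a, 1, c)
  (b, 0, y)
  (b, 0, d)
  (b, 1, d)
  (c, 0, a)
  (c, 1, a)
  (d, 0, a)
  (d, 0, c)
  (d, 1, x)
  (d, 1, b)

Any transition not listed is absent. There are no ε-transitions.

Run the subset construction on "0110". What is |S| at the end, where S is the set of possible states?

2

Start in {x}.
Read '0': x→{d}; now {d}.
Read '1': d→{x, b}; now {x, b}.
Read '1': x→{y, a}, b→{d}; now {y, a, d}.
Read '0': y→∅, a→{a, c}, d→{a, c}; now {a, c}.
That set has 2 states.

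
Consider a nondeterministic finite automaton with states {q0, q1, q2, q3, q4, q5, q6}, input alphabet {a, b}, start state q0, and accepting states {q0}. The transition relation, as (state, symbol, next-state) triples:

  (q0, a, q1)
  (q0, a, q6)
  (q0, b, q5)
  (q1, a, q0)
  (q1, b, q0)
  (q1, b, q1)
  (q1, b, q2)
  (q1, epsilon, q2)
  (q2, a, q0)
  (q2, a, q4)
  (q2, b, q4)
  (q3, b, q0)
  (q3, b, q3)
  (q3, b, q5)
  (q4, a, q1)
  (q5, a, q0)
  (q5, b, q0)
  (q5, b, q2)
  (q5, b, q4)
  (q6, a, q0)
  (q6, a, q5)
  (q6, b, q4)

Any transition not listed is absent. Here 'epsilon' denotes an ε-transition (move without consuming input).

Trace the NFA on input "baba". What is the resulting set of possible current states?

{q0}

Start in {q0}.
Read 'b': {q0} → {q5}.
Read 'a': {q5} → {q0}.
Read 'b': {q0} → {q5}.
Read 'a': {q5} → {q0}.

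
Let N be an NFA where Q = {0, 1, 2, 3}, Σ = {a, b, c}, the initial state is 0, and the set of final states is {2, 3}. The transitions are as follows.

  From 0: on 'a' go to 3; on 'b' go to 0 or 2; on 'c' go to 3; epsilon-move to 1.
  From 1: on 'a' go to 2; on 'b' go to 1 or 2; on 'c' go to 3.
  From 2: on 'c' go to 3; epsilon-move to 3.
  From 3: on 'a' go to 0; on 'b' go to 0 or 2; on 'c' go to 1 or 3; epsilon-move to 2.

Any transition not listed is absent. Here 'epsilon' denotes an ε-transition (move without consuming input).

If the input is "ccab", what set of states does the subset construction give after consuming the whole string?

{0, 1, 2, 3}

Start: ε-closure({0}) = {0, 1}.
Read 'c': {0, 1} → {2, 3}.
Read 'c': {2, 3} → {1, 2, 3}.
Read 'a': {1, 2, 3} → {0, 1, 2, 3}.
Read 'b': {0, 1, 2, 3} → {0, 1, 2, 3}.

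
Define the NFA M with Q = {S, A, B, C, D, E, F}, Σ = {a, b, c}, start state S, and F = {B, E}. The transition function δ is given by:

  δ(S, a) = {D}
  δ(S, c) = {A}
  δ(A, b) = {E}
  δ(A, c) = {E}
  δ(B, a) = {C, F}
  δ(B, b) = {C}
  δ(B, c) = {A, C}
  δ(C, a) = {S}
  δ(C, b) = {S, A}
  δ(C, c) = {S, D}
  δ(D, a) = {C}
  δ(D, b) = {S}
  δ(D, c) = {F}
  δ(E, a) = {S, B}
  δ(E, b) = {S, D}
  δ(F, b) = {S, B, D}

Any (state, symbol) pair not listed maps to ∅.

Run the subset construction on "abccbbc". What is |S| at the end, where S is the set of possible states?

1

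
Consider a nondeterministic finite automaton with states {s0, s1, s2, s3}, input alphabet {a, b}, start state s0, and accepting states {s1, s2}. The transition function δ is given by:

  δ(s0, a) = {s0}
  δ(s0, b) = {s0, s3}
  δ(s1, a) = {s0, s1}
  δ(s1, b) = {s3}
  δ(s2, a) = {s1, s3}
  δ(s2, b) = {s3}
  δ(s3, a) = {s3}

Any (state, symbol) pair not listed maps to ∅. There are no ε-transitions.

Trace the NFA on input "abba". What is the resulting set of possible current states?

{s0, s3}

Start in {s0}.
Read 'a': {s0} → {s0}.
Read 'b': {s0} → {s0, s3}.
Read 'b': {s0, s3} → {s0, s3}.
Read 'a': {s0, s3} → {s0, s3}.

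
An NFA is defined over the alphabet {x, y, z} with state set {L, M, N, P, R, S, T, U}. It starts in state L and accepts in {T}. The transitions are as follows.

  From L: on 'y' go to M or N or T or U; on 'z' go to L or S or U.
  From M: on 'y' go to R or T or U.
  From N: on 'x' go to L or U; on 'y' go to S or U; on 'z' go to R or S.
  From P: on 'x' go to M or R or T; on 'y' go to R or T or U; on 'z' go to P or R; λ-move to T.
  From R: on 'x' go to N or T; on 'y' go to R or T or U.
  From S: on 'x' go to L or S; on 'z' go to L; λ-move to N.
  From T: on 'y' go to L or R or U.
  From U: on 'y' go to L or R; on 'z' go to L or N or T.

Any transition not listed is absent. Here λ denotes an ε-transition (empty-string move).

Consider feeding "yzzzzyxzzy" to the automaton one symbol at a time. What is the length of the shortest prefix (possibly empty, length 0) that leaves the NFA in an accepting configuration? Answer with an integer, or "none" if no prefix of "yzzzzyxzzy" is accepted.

1

Start in {L}.
Read 'y': {L} → {M, N, T, U}.
None of the earlier sets intersect F, but {M, N, T, U} does.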